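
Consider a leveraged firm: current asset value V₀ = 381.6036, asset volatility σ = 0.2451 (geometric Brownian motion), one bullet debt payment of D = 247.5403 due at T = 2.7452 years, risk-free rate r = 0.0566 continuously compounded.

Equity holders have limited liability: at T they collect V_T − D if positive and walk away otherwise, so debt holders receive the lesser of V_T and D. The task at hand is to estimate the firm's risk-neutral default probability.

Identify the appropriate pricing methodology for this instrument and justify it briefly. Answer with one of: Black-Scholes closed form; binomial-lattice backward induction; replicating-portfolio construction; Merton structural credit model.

framework: Merton structural credit model

Key observation: assets follow a GBM and default happens iff V_T < 247.5403; valuing claims on that split (equity as a call, risky debt as the residual) is the structural model's definition.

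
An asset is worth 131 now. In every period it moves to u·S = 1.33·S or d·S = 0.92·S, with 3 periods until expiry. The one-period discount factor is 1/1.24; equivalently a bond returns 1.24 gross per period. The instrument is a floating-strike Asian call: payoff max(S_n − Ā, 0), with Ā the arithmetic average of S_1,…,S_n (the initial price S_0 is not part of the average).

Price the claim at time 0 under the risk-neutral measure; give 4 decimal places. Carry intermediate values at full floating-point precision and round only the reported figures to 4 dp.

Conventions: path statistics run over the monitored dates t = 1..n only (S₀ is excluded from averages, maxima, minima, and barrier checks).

Risk-neutral up-probability p* = (R−d)/(u−d) = (1.24−0.92)/(1.33−0.92) = 0.7805; the claim prices as the p*-weighted sum of path payoffs discounted by R^3.
Enumerate all 2^3 = 8 price paths (U = up ×1.33, D = down ×0.92); each path with k up-moves has probability p*^k·(1−p*)^(3−k).
DDD: Ā=111.1355, payoff=0.0000, prob=0.010577
UDD: Ā=160.6633, payoff=0.0000, prob=0.037608
DUD: Ā=142.7600, payoff=4.7083, prob=0.037608
UUD: Ā=206.3812, payoff=6.8066, prob=0.133718
DDU: Ā=126.2889, payoff=21.1794, prob=0.037608
UDU: Ā=182.5698, payoff=30.6180, prob=0.133718
DUU: Ā=164.6665, payoff=48.5214, prob=0.133718
UUU: Ā=238.0504, payoff=70.1450, prob=0.475443
Price = Σ prob·payoff / R^3 = 45.816081 / 1.906624 = 24.0300

price = 24.0300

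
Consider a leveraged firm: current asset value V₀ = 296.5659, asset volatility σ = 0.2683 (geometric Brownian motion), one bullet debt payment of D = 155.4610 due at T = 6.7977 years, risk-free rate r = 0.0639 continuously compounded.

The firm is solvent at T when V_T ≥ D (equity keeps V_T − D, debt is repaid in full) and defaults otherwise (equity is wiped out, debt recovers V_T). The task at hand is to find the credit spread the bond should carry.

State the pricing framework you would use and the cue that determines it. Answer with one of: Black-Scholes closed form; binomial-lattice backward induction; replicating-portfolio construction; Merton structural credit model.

framework: Merton structural credit model

Key observation: a levered firm with one bullet debt due at 6.7977 years is the canonical structural-credit setup: equity is a call on the firm's assets struck at the face value.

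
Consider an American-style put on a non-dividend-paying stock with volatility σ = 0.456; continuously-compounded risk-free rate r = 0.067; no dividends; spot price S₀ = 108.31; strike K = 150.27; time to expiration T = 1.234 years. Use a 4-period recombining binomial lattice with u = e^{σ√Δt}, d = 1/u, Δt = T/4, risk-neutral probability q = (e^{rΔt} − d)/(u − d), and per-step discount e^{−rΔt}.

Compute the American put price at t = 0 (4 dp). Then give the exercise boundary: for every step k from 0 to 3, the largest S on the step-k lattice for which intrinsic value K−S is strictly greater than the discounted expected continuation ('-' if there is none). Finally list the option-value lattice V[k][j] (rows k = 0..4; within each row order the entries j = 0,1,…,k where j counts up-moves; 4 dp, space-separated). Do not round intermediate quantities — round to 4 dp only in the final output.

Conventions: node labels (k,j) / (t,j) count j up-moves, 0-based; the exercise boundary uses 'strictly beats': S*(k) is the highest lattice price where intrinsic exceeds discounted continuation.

price = 46.7744
boundary = - 84.0761 65.2644 84.0761
tree:
46.7744
66.1939 27.5956
85.0056 43.9041 10.9784
99.6082 66.1939 21.4629 0.0000
110.9436 85.0056 41.9600 0.0000 0.0000

Δt=0.30850, u=1.28824, d=0.77625, q=0.47781, disc=e^(-rΔt)=0.97954
k=4 terminal: V=max(K-S,0) → 110.9436 85.0056 41.9600 0.0000 0.0000
k=3: j=0 S=50.6618 intr=99.6082 cont=96.5341 V=99.6082[EX]; j=1 S=84.0761 intr=66.1939 cont=63.1198 V=66.1939[EX]; j=2 S=139.5290 intr=10.7410 cont=21.4629 V=21.4629[hold]; j=3 S=231.5562 intr=0.0000 cont=0.0000 V=0.0000[hold]  S*(3)=84.0761
k=2: j=0 S=65.2644 intr=85.0056 cont=81.9314 V=85.0056[EX]; j=1 S=108.3100 intr=41.9600 cont=43.9041 V=43.9041[hold]; j=2 S=179.7465 intr=0.0000 cont=10.9784 V=10.9784[hold]  S*(2)=65.2644
k=1: j=0 S=84.0761 intr=66.1939 cont=64.0297 V=66.1939[EX]; j=1 S=139.5290 intr=10.7410 cont=27.5956 V=27.5956[hold]  S*(1)=84.0761
k=0: j=0 S=108.3100 intr=41.9600 cont=46.7744 V=46.7744[hold]  S*(0)=-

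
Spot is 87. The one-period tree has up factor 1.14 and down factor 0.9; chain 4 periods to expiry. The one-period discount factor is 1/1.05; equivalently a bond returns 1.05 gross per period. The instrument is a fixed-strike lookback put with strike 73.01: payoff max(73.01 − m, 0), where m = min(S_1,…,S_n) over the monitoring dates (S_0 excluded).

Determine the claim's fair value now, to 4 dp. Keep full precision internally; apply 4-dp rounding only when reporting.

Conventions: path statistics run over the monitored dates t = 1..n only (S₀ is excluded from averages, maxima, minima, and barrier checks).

price = 0.7412

No-arbitrage gives p* = (R−d)/(u−d) = 0.6250: enumerate every path, weight its payoff by its p*-probability, and discount by R^4.
Enumerate all 2^4 = 16 price paths (U = up ×1.14, D = down ×0.9); each path with k up-moves has probability p*^k·(1−p*)^(4−k).
DDDD: m=57.0807, payoff=15.9293, prob=0.019775
UDDD: m=72.3022, payoff=0.7078, prob=0.032959
DUDD: m=72.3022, payoff=0.7078, prob=0.032959
UUDD: m=91.5828, payoff=0.0000, prob=0.054932
DDUD: m=70.4700, payoff=2.5400, prob=0.032959
UDUD: m=89.2620, payoff=0.0000, prob=0.054932
DUUD: m=78.3000, payoff=0.0000, prob=0.054932
UUUD: m=99.1800, payoff=0.0000, prob=0.091553
DDDU: m=63.4230, payoff=9.5870, prob=0.032959
UDDU: m=80.3358, payoff=0.0000, prob=0.054932
DUDU: m=78.3000, payoff=0.0000, prob=0.054932
UUDU: m=99.1800, payoff=0.0000, prob=0.091553
DDUU: m=70.4700, payoff=2.5400, prob=0.054932
UDUU: m=89.2620, payoff=0.0000, prob=0.091553
DUUU: m=78.3000, payoff=0.0000, prob=0.091553
UUUU: m=99.1800, payoff=0.0000, prob=0.152588
Price = Σ prob·payoff / R^4 = 0.900884 / 1.215506 = 0.7412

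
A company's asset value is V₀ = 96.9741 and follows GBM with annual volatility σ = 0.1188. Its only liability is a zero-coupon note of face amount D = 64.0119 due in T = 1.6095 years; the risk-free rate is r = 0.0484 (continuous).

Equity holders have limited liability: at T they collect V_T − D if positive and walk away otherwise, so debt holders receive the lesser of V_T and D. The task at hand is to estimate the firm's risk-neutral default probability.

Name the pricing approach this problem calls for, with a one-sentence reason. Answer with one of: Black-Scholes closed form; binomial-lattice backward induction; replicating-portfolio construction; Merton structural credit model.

Key observation: the question is about default risk generated by asset-value dynamics against a debt face of 64.0119 — the structural framework prices exactly that.

framework: Merton structural credit model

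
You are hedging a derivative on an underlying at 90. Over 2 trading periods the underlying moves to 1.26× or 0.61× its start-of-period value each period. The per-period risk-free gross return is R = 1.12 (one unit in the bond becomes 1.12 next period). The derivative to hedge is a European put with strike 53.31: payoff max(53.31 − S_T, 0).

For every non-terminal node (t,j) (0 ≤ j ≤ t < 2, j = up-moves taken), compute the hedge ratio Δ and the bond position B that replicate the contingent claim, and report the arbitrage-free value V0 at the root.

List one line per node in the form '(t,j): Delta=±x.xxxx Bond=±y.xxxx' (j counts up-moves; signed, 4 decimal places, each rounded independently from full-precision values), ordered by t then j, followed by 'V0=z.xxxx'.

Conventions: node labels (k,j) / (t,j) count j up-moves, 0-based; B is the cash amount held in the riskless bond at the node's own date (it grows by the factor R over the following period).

No-arbitrage ⇒ martingale measure with p* = (R−d)/(u−d) = 0.7846.
At maturity the claim pays: V(2,0)=19.8210, V(2,1)=0.0000, V(2,2)=0.0000
Node (1,0) S=54.9000: V=(p*·0.0000+(1−p*)·19.8210)/1.12=3.8117; Δ=(0.0000−19.8210)/(69.1740−33.4890)=-0.5554; B=V−Δ·S=34.3056
Node (1,1) S=113.4000: V=(p*·0.0000+(1−p*)·0.0000)/1.12=0.0000; Δ=(0.0000−0.0000)/(142.8840−69.1740)=0.0000; B=V−Δ·S=0.0000
Node (0,0) S=90.0000: V=(p*·0.0000+(1−p*)·3.8117)/1.12=0.7330; Δ=(0.0000−3.8117)/(113.4000−54.9000)=-0.0652; B=V−Δ·S=6.5972
As a check, the time-0 holding Δ(0,0)·S0 + B(0,0) comes to 0.7330 — exactly V0.

(0,0): Delta=-0.0652 Bond=6.5972
(1,0): Delta=-0.5554 Bond=34.3056
(1,1): Delta=0.0000 Bond=0.0000
V0=0.7330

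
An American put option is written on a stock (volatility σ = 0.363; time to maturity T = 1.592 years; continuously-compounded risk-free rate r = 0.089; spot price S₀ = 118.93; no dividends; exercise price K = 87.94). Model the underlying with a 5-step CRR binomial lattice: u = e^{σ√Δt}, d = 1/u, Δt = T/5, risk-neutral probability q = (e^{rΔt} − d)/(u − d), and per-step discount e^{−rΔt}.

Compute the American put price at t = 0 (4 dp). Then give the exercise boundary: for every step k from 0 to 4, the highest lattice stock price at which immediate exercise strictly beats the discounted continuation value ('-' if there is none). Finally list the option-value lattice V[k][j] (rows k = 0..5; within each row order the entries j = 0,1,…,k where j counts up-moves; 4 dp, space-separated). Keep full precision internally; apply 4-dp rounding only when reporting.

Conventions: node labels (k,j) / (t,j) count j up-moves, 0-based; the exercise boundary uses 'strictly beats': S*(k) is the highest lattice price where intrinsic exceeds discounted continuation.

price = 4.1301
boundary = - - - 64.3313 52.4162
tree:
4.1301
7.6074 1.1316
13.6525 2.4185 0.0000
23.6087 5.1688 0.0000 0.0000
35.5238 11.0467 0.0000 0.0000 0.0000
45.2320 23.6087 0.0000 0.0000 0.0000 0.0000

params: Δt=0.31840 u=1.22732 d=0.81479 q=0.51865 e^(-rΔt)=0.97206
t_5 payoffs: 45.2320 23.6087 0.0000 0.0000 0.0000 0.0000
t_4: node(4,0) S=52.4162 payoff=35.5238 vs cont=33.0668 → 35.5238 [stop]  node(4,1) S=78.9548 payoff=8.9852 vs cont=11.0467 → 11.0467 [wait]  node(4,2) S=118.9300 payoff=0.0000 vs cont=0.0000 → 0.0000 [wait]  node(4,3) S=179.1449 payoff=0.0000 vs cont=0.0000 → 0.0000 [wait]  node(4,4) S=269.8468 payoff=0.0000 vs cont=0.0000 → 0.0000 [wait]  ⇒ S*(4)=52.4162
t_3: node(3,0) S=64.3313 payoff=23.6087 vs cont=22.1910 → 23.6087 [stop]  node(3,1) S=96.9025 payoff=0.0000 vs cont=5.1688 → 5.1688 [wait]  node(3,2) S=145.9647 payoff=0.0000 vs cont=0.0000 → 0.0000 [wait]  node(3,3) S=219.8674 payoff=0.0000 vs cont=0.0000 → 0.0000 [wait]  ⇒ S*(3)=64.3313
t_2: node(2,0) S=78.9548 payoff=8.9852 vs cont=13.6525 → 13.6525 [wait]  node(2,1) S=118.9300 payoff=0.0000 vs cont=2.4185 → 2.4185 [wait]  node(2,2) S=179.1449 payoff=0.0000 vs cont=0.0000 → 0.0000 [wait]  ⇒ S*(2)=-
t_1: node(1,0) S=96.9025 payoff=0.0000 vs cont=7.6074 → 7.6074 [wait]  node(1,1) S=145.9647 payoff=0.0000 vs cont=1.1316 → 1.1316 [wait]  ⇒ S*(1)=-
t_0: node(0,0) S=118.9300 payoff=0.0000 vs cont=4.1301 → 4.1301 [wait]  ⇒ S*(0)=-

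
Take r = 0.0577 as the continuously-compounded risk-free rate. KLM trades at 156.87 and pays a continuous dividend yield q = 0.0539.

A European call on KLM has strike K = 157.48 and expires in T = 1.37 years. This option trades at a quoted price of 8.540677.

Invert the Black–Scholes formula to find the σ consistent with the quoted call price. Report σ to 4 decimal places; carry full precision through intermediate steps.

sigma = 0.1243

At σ = 0.1243 the Black–Scholes value reproduces the quote:
σ√T = 0.1243·√1.37 = 0.145489
d₁ = (ln(S/K) + (r−q+σ²/2)T) / (σ√T) = (ln(156.87/157.48) + (0.0577−0.0539+0.1243²/2)·1.37) / 0.145489 = (-0.003881 + 0.015790) / 0.145489 = 0.081852
d₂ = d₁ − σ√T = 0.081852 − 0.145489 = -0.063638
e^{−rT} = 0.923995
e^{−qT} = 0.928818
N(d₁) = 0.532618,  N(d₂) = 0.474629
V = S·e^{−qT}·N(d₁) − K·e^{−rT}·N(d₂) = 77.604314 − 69.063638 = 8.540677 (equal to the quote); since ∂V/∂σ > 0 for all σ, the implied volatility is unique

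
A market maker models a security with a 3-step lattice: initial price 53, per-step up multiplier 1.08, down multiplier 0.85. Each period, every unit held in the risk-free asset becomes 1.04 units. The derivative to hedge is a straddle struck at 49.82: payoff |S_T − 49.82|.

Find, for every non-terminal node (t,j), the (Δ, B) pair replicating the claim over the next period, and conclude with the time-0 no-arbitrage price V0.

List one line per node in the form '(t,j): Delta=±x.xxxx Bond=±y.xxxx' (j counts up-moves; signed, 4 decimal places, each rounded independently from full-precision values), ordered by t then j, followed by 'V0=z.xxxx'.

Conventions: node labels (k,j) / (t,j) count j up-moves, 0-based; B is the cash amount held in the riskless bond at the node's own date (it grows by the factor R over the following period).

No-arbitrage ⇒ martingale measure with p* = (R−d)/(u−d) = 0.8261.
Expiry values: V(3,0)=17.2714, V(3,1)=8.4641, V(3,2)=2.7263, V(3,3)=16.9447
Node (2,0) S=38.2925: V=(p*·8.4641+(1−p*)·17.2714)/1.04=9.6113; Δ=(8.4641−17.2714)/(41.3559−32.5486)=-1.0000; B=V−Δ·S=47.9038
Node (2,1) S=48.6540: V=(p*·2.7263+(1−p*)·8.4641)/1.04=3.5810; Δ=(2.7263−8.4641)/(52.5463−41.3559)=-0.5127; B=V−Δ·S=28.5278
Node (2,2) S=61.8192: V=(p*·16.9447+(1−p*)·2.7263)/1.04=13.9154; Δ=(16.9447−2.7263)/(66.7647−52.5463)=1.0000; B=V−Δ·S=-47.9038
Node (1,0) S=45.0500: V=(p*·3.5810+(1−p*)·9.6113)/1.04=4.4517; Δ=(3.5810−9.6113)/(48.6540−38.2925)=-0.5820; B=V−Δ·S=30.6707
Node (1,1) S=57.2400: V=(p*·13.9154+(1−p*)·3.5810)/1.04=11.6520; Δ=(13.9154−3.5810)/(61.8192−48.6540)=0.7850; B=V−Δ·S=-33.2802
Node (0,0) S=53.0000: V=(p*·11.6520+(1−p*)·4.4517)/1.04=9.9998; Δ=(11.6520−4.4517)/(57.2400−45.0500)=0.5907; B=V−Δ·S=-21.3060
Check: Δ(0,0)·S0 + B(0,0) = 9.9998 = V0.

(0,0): Delta=0.5907 Bond=-21.3060
(1,0): Delta=-0.5820 Bond=30.6707
(1,1): Delta=0.7850 Bond=-33.2802
(2,0): Delta=-1.0000 Bond=47.9038
(2,1): Delta=-0.5127 Bond=28.5278
(2,2): Delta=1.0000 Bond=-47.9038
V0=9.9998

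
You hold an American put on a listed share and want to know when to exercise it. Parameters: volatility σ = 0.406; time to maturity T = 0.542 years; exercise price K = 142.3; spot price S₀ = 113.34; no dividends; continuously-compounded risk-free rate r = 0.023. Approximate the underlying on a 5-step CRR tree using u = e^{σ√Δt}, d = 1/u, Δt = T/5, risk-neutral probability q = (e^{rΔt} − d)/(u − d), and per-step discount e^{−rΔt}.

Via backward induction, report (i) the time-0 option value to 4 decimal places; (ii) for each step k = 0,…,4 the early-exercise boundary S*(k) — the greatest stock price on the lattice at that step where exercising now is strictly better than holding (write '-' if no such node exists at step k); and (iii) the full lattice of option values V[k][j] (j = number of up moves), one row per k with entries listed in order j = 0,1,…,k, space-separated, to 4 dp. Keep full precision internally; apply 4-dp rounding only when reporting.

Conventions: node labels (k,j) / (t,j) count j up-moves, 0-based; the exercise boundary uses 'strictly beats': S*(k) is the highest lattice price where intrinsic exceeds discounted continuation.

Δt=0.10840, u=1.14302, d=0.87488, q=0.47594, disc=e^(-rΔt)=0.99751
k=5 terminal: V=max(K-S,0) → 84.2078 66.4031 43.1415 12.7503 0.0000 0.0000
k=4: j=0 S=66.4005 intr=75.8995 cont=75.5452 V=75.8995[EX]; j=1 S=86.7515 intr=55.5485 cont=55.1941 V=55.5485[EX]; j=2 S=113.3400 intr=28.9600 cont=28.6057 V=28.9600[EX]; j=3 S=148.0776 intr=0.0000 cont=6.6653 V=6.6653[hold]; j=4 S=193.4619 intr=0.0000 cont=0.0000 V=0.0000[hold]  S*(4)=113.3400
k=3: j=0 S=75.8969 intr=66.4031 cont=66.0488 V=66.4031[EX]; j=1 S=99.1585 intr=43.1415 cont=42.7871 V=43.1415[EX]; j=2 S=129.5497 intr=12.7503 cont=18.3033 V=18.3033[hold]; j=3 S=169.2553 intr=0.0000 cont=3.4843 V=3.4843[hold]  S*(3)=99.1585
k=2: j=0 S=86.7515 intr=55.5485 cont=55.1941 V=55.5485[EX]; j=1 S=113.3400 intr=28.9600 cont=31.2420 V=31.2420[hold]; j=2 S=148.0776 intr=0.0000 cont=11.2223 V=11.2223[hold]  S*(2)=86.7515
k=1: j=0 S=99.1585 intr=43.1415 cont=43.8705 V=43.8705[hold]; j=1 S=129.5497 intr=12.7503 cont=21.6597 V=21.6597[hold]  S*(1)=-
k=0: j=0 S=113.3400 intr=28.9600 cont=33.2166 V=33.2166[hold]  S*(0)=-

price = 33.2166
boundary = - - 86.7515 99.1585 113.3400
tree:
33.2166
43.8705 21.6597
55.5485 31.2420 11.2223
66.4031 43.1415 18.3033 3.4843
75.8995 55.5485 28.9600 6.6653 0.0000
84.2078 66.4031 43.1415 12.7503 0.0000 0.0000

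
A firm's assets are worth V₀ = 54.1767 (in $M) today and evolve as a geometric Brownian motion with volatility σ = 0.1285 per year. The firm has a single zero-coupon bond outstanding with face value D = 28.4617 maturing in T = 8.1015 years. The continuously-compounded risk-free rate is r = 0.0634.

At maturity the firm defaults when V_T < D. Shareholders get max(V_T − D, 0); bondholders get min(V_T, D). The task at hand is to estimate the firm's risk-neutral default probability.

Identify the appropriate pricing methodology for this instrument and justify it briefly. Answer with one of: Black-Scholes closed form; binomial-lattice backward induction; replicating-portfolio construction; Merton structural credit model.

framework: Merton structural credit model

Key observation: the data describe a firm's assets (V₀ = 54.1767, GBM) and a single zero-coupon debt of face 28.4617, so credit quantities follow from equity-as-call in the structural model.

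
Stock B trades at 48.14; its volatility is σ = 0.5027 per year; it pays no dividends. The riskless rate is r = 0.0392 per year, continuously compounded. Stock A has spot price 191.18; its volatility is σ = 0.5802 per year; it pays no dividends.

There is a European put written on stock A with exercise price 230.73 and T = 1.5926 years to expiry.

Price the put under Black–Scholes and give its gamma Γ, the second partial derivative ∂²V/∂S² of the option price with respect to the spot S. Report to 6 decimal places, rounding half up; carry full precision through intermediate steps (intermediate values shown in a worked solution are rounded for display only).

price = 71.886655
Γ = 0.002797

σ√T = 0.5802·√1.5926 = 0.732202
d₁ = (ln(S/K) + (r+σ²/2)T) / (σ√T) = (ln(191.18/230.73) + (0.0392+0.5802²/2)·1.5926) / 0.732202 = (-0.188033 + 0.330490) / 0.732202 = 0.194560
d₂ = d₁ − σ√T = 0.194560 − 0.732202 = -0.537642
e^{−rT} = 0.939479
N(−d₁) = 0.422869,  N(−d₂) = 0.704588
Put price V = K·e^{−rT}·N(−d₂) − S·N(−d₁) = 152.730702 − 80.844047 = 71.886655
φ(d₁) = (1/√(2π))·e^{−d₁²/2} = 0.391463
Γ = φ(d₁) / (S·σ·√T) = 0.002797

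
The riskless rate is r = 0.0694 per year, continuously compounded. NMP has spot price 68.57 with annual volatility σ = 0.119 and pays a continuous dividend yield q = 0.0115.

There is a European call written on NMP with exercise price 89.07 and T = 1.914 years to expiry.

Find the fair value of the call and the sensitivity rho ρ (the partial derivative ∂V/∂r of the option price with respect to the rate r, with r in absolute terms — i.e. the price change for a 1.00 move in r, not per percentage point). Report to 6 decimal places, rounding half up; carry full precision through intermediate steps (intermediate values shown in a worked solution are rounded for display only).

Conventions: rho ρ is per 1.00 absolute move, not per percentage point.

σ√T = 0.119·√1.914 = 0.164633
d₁ = (ln(S/K) + (r−q+σ²/2)T) / (σ√T) = (ln(68.57/89.07) + (0.0694−0.0115+0.119²/2)·1.914) / 0.164633 = (-0.261567 + 0.124373) / 0.164633 = -0.833335
d₂ = d₁ − σ√T = -0.833335 − 0.164633 = -0.997968
e^{−rT} = 0.875613
e^{−qT} = 0.978229
N(d₁) = 0.202328,  N(d₂) = 0.159147
Call price V = S·e^{−qT}·N(d₁) − K·e^{−rT}·N(d₂) = 13.571588 − 12.412029 = 1.159559
ρ = K·T·e^{−rT}·N(d₂) = 23.756623

price = 1.159559
ρ = 23.756623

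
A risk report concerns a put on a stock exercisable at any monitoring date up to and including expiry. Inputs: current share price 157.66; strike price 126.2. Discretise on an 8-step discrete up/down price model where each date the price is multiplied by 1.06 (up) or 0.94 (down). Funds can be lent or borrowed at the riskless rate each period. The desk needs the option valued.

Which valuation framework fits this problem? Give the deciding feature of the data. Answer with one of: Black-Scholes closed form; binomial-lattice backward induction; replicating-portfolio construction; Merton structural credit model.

Key observation: the exercise right at every one of the 8 steps is what matters: each node needs max(126.2 − S, continuation), which only the stepwise tree valuation starting from spot 157.66 delivers.

framework: binomial-lattice backward induction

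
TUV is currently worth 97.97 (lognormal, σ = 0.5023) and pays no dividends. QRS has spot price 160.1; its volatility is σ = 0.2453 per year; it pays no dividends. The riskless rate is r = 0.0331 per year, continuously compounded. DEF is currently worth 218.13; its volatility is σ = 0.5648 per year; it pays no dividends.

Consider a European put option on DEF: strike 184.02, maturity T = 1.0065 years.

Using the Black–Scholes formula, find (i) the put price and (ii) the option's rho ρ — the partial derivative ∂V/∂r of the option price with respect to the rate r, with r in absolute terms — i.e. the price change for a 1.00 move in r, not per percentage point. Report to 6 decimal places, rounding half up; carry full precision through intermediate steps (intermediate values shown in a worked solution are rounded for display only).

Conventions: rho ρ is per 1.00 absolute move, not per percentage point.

price = 26.839524
ρ = -84.177175

σ√T = 0.5648·√1.0065 = 0.566633
d₁ = (ln(S/K) + (r+σ²/2)T) / (σ√T) = (ln(218.13/184.02) + (0.0331+0.5648²/2)·1.0065) / 0.566633 = (0.170047 + 0.193851) / 0.566633 = 0.642212
d₂ = d₁ − σ√T = 0.642212 − 0.566633 = 0.075579
e^{−rT} = 0.967234
N(−d₁) = 0.260368,  N(−d₂) = 0.469877
Put price V = K·e^{−rT}·N(−d₂) − S·N(−d₁) = 83.633557 − 56.794033 = 26.839524
ρ = −K·T·e^{−rT}·N(−d₂) = -84.177175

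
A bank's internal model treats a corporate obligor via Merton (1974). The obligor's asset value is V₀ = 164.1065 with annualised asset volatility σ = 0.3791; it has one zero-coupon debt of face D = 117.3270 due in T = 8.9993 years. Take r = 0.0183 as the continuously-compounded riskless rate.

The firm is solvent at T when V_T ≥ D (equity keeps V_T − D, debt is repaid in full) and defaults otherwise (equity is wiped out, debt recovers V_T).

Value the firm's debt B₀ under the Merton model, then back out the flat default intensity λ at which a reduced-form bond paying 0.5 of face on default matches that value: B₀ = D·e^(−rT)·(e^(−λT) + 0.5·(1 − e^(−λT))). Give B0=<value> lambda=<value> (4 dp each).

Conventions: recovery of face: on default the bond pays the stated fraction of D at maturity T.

With assets at 164.1065 and a single debt payment of 117.3270 at 8.9993 years:
d₁ = [ln(V₀/D) + (r + σ²/2)T] / (σ√T)
   = [ln(164.1065/117.3270) + (0.0183 + 0.5·0.3791²)·8.9993] / (0.3791·√8.9993)
   = [0.335551 + 0.811363] / 1.137256 = 1.008492
d₂ = d₁ − σ√T = 1.008492 − 1.137256 = -0.128764
N(d₁) = 0.843391,  N(d₂) = 0.448772,  e^(−rT) = 0.848159
E₀ = V₀·N(d₁) − D·e^(−rT)·N(d₂)
   = 164.1065·0.843391 − 117.3270·0.848159·0.448772 = 93.747714
B₀ = V₀ − E₀ = 164.1065 − 93.747714 = 70.358786
e^(−λT) = (B₀·e^(rT)/D − 0.5)/(1 − 0.5) = (70.3588·1.179024/117.3270 − 0.5)/0.5 = 0.41407743
λ = −ln(0.41407743)/8.9993 = 0.097975

B0=70.3588 lambda=0.0980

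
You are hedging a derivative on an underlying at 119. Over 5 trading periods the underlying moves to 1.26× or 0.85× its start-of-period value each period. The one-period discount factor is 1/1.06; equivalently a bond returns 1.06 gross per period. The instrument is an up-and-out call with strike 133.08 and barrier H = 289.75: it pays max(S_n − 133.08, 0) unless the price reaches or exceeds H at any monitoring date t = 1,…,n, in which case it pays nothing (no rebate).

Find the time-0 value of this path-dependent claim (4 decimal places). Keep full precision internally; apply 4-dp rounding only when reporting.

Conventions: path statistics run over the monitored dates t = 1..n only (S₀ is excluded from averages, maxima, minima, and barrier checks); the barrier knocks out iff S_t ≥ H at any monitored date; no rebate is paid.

Risk-neutral up-probability p* = (R−d)/(u−d) = (1.06−0.85)/(1.26−0.85) = 0.5122; the claim prices as the p*-weighted sum of path payoffs discounted by R^5.
Enumerate all 2^5 = 32 price paths (U = up ×1.26, D = down ×0.85); each path with k up-moves has probability p*^k·(1−p*)^(5−k).
DDDDD: M=101.1500, payoff=0.0000, prob=0.027620
UDDDD: M=149.9400, payoff=0.0000, prob=0.029001
DUDDD: M=127.4490, payoff=0.0000, prob=0.029001
UUDDD: M=188.9244, payoff=0.0000, prob=0.030452
DDUDD: M=108.3316, payoff=0.0000, prob=0.029001
UDUDD: M=160.5857, payoff=0.0000, prob=0.030452
DUUDD: M=160.5857, payoff=0.0000, prob=0.030452
UUUDD: M=238.0447, payoff=38.9073, prob=0.031974
DDDUD: M=101.1500, payoff=0.0000, prob=0.029001
UDDUD: M=149.9400, payoff=0.0000, prob=0.030452
DUDUD: M=136.4979, payoff=0.0000, prob=0.030452
UUDUD: M=202.3380, payoff=38.9073, prob=0.031974
DDUUD: M=136.4979, payoff=0.0000, prob=0.030452
UDUUD: M=202.3380, payoff=38.9073, prob=0.031974
DUUUD: M=202.3380, payoff=38.9073, prob=0.031974
UUUUD: M=299.9364, payoff=0.0000, prob=0.033573
DDDDU: M=101.1500, payoff=0.0000, prob=0.029001
UDDDU: M=149.9400, payoff=0.0000, prob=0.030452
DUDDU: M=127.4490, payoff=0.0000, prob=0.030452
UUDDU: M=188.9244, payoff=38.9073, prob=0.031974
DDUDU: M=116.0232, payoff=0.0000, prob=0.030452
UDUDU: M=171.9873, payoff=38.9073, prob=0.031974
DUUDU: M=171.9873, payoff=38.9073, prob=0.031974
UUUDU: M=254.9459, payoff=121.8659, prob=0.033573
DDDUU: M=116.0232, payoff=0.0000, prob=0.030452
UDDUU: M=171.9873, payoff=38.9073, prob=0.031974
DUDUU: M=171.9873, payoff=38.9073, prob=0.031974
UUDUU: M=254.9459, payoff=121.8659, prob=0.033573
DDUUU: M=171.9873, payoff=38.9073, prob=0.031974
UDUUU: M=254.9459, payoff=121.8659, prob=0.033573
DUUUU: M=254.9459, payoff=121.8659, prob=0.033573
UUUUU: M=377.9198, payoff=0.0000, prob=0.035251
Price = Σ prob·payoff / R^5 = 28.805808 / 1.338226 = 21.5254

price = 21.5254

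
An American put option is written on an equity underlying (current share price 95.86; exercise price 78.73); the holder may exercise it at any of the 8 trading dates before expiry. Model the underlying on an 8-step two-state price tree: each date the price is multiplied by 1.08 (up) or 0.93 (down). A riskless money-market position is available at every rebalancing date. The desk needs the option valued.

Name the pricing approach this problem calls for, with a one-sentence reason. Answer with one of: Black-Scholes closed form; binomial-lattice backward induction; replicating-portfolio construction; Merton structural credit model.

framework: binomial-lattice backward induction

Key observation: the defining feature is the embedded early-exercise option across 8 discrete dates on the spot-95.86 tree; pricing the strike-78.73 put means working backward with an exercise test at every node.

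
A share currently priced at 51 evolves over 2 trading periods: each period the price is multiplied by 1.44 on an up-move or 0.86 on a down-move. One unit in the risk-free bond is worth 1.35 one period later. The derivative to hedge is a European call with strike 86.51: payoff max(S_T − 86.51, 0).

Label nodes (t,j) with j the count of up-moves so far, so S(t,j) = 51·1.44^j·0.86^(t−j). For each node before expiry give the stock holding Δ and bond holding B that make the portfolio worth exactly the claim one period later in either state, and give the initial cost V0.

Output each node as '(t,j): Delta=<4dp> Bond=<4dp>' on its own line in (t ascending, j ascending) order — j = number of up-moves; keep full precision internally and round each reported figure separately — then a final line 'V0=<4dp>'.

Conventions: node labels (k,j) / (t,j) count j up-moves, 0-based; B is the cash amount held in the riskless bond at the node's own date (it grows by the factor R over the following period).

(0,0): Delta=0.4071 Bond=-13.2269
(1,0): Delta=0.0000 Bond=0.0000
(1,1): Delta=0.4518 Bond=-21.1360
V0=7.5362

No-arbitrage ⇒ martingale measure with p* = (R−d)/(u−d) = 0.8448.
Expiry values: V(2,0)=0.0000, V(2,1)=0.0000, V(2,2)=19.2436
(1,0): S=43.8600. Δ = (V_up−V_dn)/(S_up−S_dn) = (0.0000−0.0000)/(63.1584−37.7196) = 0.0000. V = [p*·0.0000 + (1−p*)·0.0000]/1.35 = 0.0000. B = V − Δ·S = 0.0000.
(1,1): S=73.4400. Δ = (V_up−V_dn)/(S_up−S_dn) = (19.2436−0.0000)/(105.7536−63.1584) = 0.4518. V = [p*·19.2436 + (1−p*)·0.0000]/1.35 = 12.0426. B = V − Δ·S = -21.1360.
(0,0): S=51.0000. Δ = (V_up−V_dn)/(S_up−S_dn) = (12.0426−0.0000)/(73.4400−43.8600) = 0.4071. V = [p*·12.0426 + (1−p*)·0.0000]/1.35 = 7.5362. B = V − Δ·S = -13.2269.
Verification: the root portfolio costs Δ(0,0)·S0 + B(0,0) = 7.5362, matching V0.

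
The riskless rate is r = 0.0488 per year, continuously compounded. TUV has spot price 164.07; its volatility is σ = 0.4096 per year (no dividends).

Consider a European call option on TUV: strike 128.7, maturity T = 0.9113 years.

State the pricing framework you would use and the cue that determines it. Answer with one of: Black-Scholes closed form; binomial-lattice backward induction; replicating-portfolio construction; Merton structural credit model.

Key observation: a European-exercise option on TUV struck at 128.7 — a GBM underlying with constant parameters — admits an analytic price: the data contain no early exercise, no discrete tree, no debt structure.

framework: Black-Scholes closed form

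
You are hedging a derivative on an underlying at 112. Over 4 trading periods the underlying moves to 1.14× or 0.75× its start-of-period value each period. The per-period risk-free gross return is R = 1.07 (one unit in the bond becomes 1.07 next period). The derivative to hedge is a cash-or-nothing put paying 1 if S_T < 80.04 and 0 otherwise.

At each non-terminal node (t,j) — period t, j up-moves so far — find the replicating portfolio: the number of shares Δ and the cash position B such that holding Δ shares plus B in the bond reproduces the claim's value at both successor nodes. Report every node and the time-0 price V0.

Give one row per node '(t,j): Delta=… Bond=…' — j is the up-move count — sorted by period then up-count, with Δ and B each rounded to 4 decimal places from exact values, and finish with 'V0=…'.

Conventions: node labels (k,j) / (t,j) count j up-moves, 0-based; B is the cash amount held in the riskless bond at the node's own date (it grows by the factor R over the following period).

(0,0): Delta=-0.0015 Bond=0.1813
(1,0): Delta=-0.0079 Bond=0.7291
(1,1): Delta=-0.0006 Bond=0.0769
(2,0): Delta=-0.0312 Bond=2.2516
(2,1): Delta=-0.0045 Bond=0.4583
(2,2): Delta=0.0000 Bond=0.0000
(3,0): Delta=0.0000 Bond=0.9346
(3,1): Delta=-0.0357 Bond=2.7318
(3,2): Delta=0.0000 Bond=0.0000
(3,3): Delta=0.0000 Bond=0.0000
V0=0.0153

The replicating-portfolio and risk-neutral prices coincide; use p* = (1.07−0.75)/(1.14−0.75) = 0.8205 for the latter.
Terminal payoffs: V(4,0)=1.0000, V(4,1)=1.0000, V(4,2)=0.0000, V(4,3)=0.0000, V(4,4)=0.0000
Node (3,0) S=47.2500: V=(p*·1.0000+(1−p*)·1.0000)/1.07=0.9346; Δ=(1.0000−1.0000)/(53.8650−35.4375)=0.0000; B=V−Δ·S=0.9346
Node (3,1) S=71.8200: V=(p*·0.0000+(1−p*)·1.0000)/1.07=0.1677; Δ=(0.0000−1.0000)/(81.8748−53.8650)=-0.0357; B=V−Δ·S=2.7318
Node (3,2) S=109.1664: V=(p*·0.0000+(1−p*)·0.0000)/1.07=0.0000; Δ=(0.0000−0.0000)/(124.4497−81.8748)=0.0000; B=V−Δ·S=0.0000
Node (3,3) S=165.9329: V=(p*·0.0000+(1−p*)·0.0000)/1.07=0.0000; Δ=(0.0000−0.0000)/(189.1635−124.4497)=0.0000; B=V−Δ·S=0.0000
Node (2,0) S=63.0000: V=(p*·0.1677+(1−p*)·0.9346)/1.07=0.2854; Δ=(0.1677−0.9346)/(71.8200−47.2500)=-0.0312; B=V−Δ·S=2.2516
Node (2,1) S=95.7600: V=(p*·0.0000+(1−p*)·0.1677)/1.07=0.0281; Δ=(0.0000−0.1677)/(109.1664−71.8200)=-0.0045; B=V−Δ·S=0.4583
Node (2,2) S=145.5552: V=(p*·0.0000+(1−p*)·0.0000)/1.07=0.0000; Δ=(0.0000−0.0000)/(165.9329−109.1664)=0.0000; B=V−Δ·S=0.0000
Node (1,0) S=84.0000: V=(p*·0.0281+(1−p*)·0.2854)/1.07=0.0695; Δ=(0.0281−0.2854)/(95.7600−63.0000)=-0.0079; B=V−Δ·S=0.7291
Node (1,1) S=127.6800: V=(p*·0.0000+(1−p*)·0.0281)/1.07=0.0047; Δ=(0.0000−0.0281)/(145.5552−95.7600)=-0.0006; B=V−Δ·S=0.0769
Node (0,0) S=112.0000: V=(p*·0.0047+(1−p*)·0.0695)/1.07=0.0153; Δ=(0.0047−0.0695)/(127.6800−84.0000)=-0.0015; B=V−Δ·S=0.1813
Sanity check at the root: Δ(0,0)·S0 + B(0,0) reproduces V0 = 0.0153.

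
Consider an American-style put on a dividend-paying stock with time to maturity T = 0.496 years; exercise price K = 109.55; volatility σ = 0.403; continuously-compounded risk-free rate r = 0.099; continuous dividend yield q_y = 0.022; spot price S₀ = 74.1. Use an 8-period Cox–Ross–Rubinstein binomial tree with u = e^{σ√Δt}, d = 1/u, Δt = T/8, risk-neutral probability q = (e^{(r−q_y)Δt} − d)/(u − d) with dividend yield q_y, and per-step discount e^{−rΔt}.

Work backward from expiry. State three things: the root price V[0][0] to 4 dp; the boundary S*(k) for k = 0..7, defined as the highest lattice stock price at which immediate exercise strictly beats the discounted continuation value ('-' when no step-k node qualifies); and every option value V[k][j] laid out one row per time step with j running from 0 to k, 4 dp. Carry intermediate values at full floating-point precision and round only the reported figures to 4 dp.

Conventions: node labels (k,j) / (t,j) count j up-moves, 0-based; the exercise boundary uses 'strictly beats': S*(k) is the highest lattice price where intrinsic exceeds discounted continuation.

Δt=0.06200  u=1.10555  d=0.90452  q=0.49874  discount=0.99388
step 8 (expiry): payoffs max(K−S,0) = 76.3468 68.9674 59.9480 48.9240 35.4500 18.9814 0.0000 0.0000 0.0000
step 7: (k=7,j=0): S=36.7079, K−S=72.8421, hold=72.2218 ⇒ V=72.8421 exercise | (k=7,j=1): S=44.8662, K−S=64.6838, hold=64.0746 ⇒ V=64.6838 exercise | (k=7,j=2): S=54.8376, K−S=54.7124, hold=54.1167 ⇒ V=54.7124 exercise | (k=7,j=3): S=67.0252, K−S=42.5248, hold=41.9458 ⇒ V=42.5248 exercise | (k=7,j=4): S=81.9215, K−S=27.6285, hold=27.0698 ⇒ V=27.6285 exercise | (k=7,j=5): S=100.1285, K−S=9.4215, hold=9.4564 ⇒ V=9.4564 continue | (k=7,j=6): S=122.3819, K−S=0.0000, hold=0.0000 ⇒ V=0.0000 continue | (k=7,j=7): S=149.5811, K−S=0.0000, hold=0.0000 ⇒ V=0.0000 continue  boundary S*=81.9215
step 6: (k=6,j=0): S=40.5826, K−S=68.9674, hold=68.3524 ⇒ V=68.9674 exercise | (k=6,j=1): S=49.6020, K−S=59.9480, hold=59.3453 ⇒ V=59.9480 exercise | (k=6,j=2): S=60.6260, K−S=48.9240, hold=48.3363 ⇒ V=48.9240 exercise | (k=6,j=3): S=74.1000, K−S=35.4500, hold=34.8806 ⇒ V=35.4500 exercise | (k=6,j=4): S=90.5686, K−S=18.9814, hold=18.4517 ⇒ V=18.9814 exercise | (k=6,j=5): S=110.6974, K−S=0.0000, hold=4.7111 ⇒ V=4.7111 continue | (k=6,j=6): S=135.2997, K−S=0.0000, hold=0.0000 ⇒ V=0.0000 continue  boundary S*=90.5686
step 5: (k=5,j=0): S=44.8662, K−S=64.6838, hold=64.0746 ⇒ V=64.6838 exercise | (k=5,j=1): S=54.8376, K−S=54.7124, hold=54.1167 ⇒ V=54.7124 exercise | (k=5,j=2): S=67.0252, K−S=42.5248, hold=41.9458 ⇒ V=42.5248 exercise | (k=5,j=3): S=81.9215, K−S=27.6285, hold=27.0698 ⇒ V=27.6285 exercise | (k=5,j=4): S=100.1285, K−S=9.4215, hold=11.7916 ⇒ V=11.7916 continue | (k=5,j=5): S=122.3819, K−S=0.0000, hold=2.3470 ⇒ V=2.3470 continue  boundary S*=81.9215
step 4: (k=4,j=0): S=49.6020, K−S=59.9480, hold=59.3453 ⇒ V=59.9480 exercise | (k=4,j=1): S=60.6260, K−S=48.9240, hold=48.3363 ⇒ V=48.9240 exercise | (k=4,j=2): S=74.1000, K−S=35.4500, hold=34.8806 ⇒ V=35.4500 exercise | (k=4,j=3): S=90.5686, K−S=18.9814, hold=19.6093 ⇒ V=19.6093 continue | (k=4,j=4): S=110.6974, K−S=0.0000, hold=7.0379 ⇒ V=7.0379 continue  boundary S*=74.1000
step 3: (k=3,j=0): S=54.8376, K−S=54.7124, hold=54.1167 ⇒ V=54.7124 exercise | (k=3,j=1): S=67.0252, K−S=42.5248, hold=41.9458 ⇒ V=42.5248 exercise | (k=3,j=2): S=81.9215, K−S=27.6285, hold=27.3810 ⇒ V=27.6285 exercise | (k=3,j=3): S=100.1285, K−S=9.4215, hold=13.2578 ⇒ V=13.2578 continue  boundary S*=81.9215
step 2: (k=2,j=0): S=60.6260, K−S=48.9240, hold=48.3363 ⇒ V=48.9240 exercise | (k=2,j=1): S=74.1000, K−S=35.4500, hold=34.8806 ⇒ V=35.4500 exercise | (k=2,j=2): S=90.5686, K−S=18.9814, hold=20.3361 ⇒ V=20.3361 continue  boundary S*=74.1000
step 1: (k=1,j=0): S=67.0252, K−S=42.5248, hold=41.9458 ⇒ V=42.5248 exercise | (k=1,j=1): S=81.9215, K−S=27.6285, hold=27.7413 ⇒ V=27.7413 continue  boundary S*=67.0252
step 0: (k=0,j=0): S=74.1000, K−S=35.4500, hold=34.9366 ⇒ V=35.4500 exercise  boundary S*=74.1000

price = 35.4500
boundary = 74.1000 67.0252 74.1000 81.9215 74.1000 81.9215 90.5686 81.9215
tree:
35.4500
42.5248 27.7413
48.9240 35.4500 20.3361
54.7124 42.5248 27.6285 13.2578
59.9480 48.9240 35.4500 19.6093 7.0379
64.6838 54.7124 42.5248 27.6285 11.7916 2.3470
68.9674 59.9480 48.9240 35.4500 18.9814 4.7111 0.0000
72.8421 64.6838 54.7124 42.5248 27.6285 9.4564 0.0000 0.0000
76.3468 68.9674 59.9480 48.9240 35.4500 18.9814 0.0000 0.0000 0.0000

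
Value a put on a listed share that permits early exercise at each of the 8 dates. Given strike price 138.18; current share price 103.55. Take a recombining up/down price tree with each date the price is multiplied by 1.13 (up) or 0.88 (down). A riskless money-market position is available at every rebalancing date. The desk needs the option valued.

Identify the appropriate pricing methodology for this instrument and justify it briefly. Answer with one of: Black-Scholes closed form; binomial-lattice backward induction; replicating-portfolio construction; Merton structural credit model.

Key observation: the defining feature is the embedded early-exercise option across 8 discrete dates on the spot-103.55 tree; pricing the strike-138.18 put means working backward with an exercise test at every node.

framework: binomial-lattice backward induction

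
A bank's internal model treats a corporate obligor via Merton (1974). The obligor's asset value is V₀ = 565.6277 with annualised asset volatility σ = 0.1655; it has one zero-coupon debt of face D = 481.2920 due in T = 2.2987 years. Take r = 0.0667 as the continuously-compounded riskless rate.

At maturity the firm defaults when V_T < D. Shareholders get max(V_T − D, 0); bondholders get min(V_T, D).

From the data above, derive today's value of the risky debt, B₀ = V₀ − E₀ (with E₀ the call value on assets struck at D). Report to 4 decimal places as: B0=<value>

B0=406.8335

With assets at 565.6277 and a single debt payment of 481.2920 at 2.2987 years:
d₁ = [ln(V₀/D) + (r + σ²/2)T] / (σ√T)
   = [ln(565.6277/481.2920) + (0.0667 + 0.5·0.1655²)·2.2987] / (0.1655·√2.2987)
   = [0.161462 + 0.184804] / 0.250922 = 1.379974
d₂ = d₁ − σ√T = 1.379974 − 0.250922 = 1.129052
N(d₁) = 0.916203,  N(d₂) = 0.870562,  e^(−rT) = 0.857852
E₀ = V₀·N(d₁) − D·e^(−rT)·N(d₂)
   = 565.6277·0.916203 − 481.2920·0.857852·0.870562 = 158.794176
B₀ = V₀ − E₀ = 565.6277 − 158.794176 = 406.833524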